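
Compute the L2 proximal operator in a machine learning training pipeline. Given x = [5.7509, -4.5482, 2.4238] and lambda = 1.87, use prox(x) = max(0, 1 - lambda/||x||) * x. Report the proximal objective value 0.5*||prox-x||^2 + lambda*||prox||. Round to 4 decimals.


Step 1: Compute ||x||.
||x|| = 7.7223
Step 2: Compute scaling factor.
scale = max(0, 1 - 1.87/7.7223) = 0.7578
Step 3: prox(x) = [4.3583, -3.4468, 1.8369]
||prox(x)|| = 5.8523
Step 4: Proximal objective.
0.5*||prox-x||^2 = 1.7485
lambda*||prox|| = 10.9438
Total = 12.6922


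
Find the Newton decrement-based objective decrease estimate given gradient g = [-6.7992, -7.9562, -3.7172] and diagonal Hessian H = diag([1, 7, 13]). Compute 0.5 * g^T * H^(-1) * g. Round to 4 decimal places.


Step 1: H is diagonal, so H^(-1) * g = [-6.7992, -1.1366, -0.2859].
Step 2: g^T H^(-1) g = sum_i g_i^2 / H_ii
  = (-6.7992)^2/1 + (-7.9562)^2/7 + (-3.7172)^2/13
  = 46.2291 + 9.043 + 1.0629 = 56.335
Step 3: Objective decrease = 0.5 * g^T H^(-1) g = 28.1675


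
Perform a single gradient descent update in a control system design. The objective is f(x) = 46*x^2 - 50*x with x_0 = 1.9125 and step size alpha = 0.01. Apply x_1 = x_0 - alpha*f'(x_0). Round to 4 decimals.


We compute the gradient at x_0 and apply the update.
f'(x) = 92*x - 50
f'(1.9125) = 92*1.9125 - 50 = 125.95
x_1 = 1.9125 - 0.01*125.95 = 0.653


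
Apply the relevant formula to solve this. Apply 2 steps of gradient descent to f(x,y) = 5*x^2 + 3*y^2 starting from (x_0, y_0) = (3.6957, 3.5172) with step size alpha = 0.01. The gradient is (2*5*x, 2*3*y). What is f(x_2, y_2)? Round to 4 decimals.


Gradient descent on f(x,y) = 5*x^2 + 3*y^2.
Starting point: (3.6957, 3.5172), alpha = 0.01
Step 1: grad_x = 2*5*3.6957 = 36.957, grad_y = 2*3*3.5172 = 21.1032
  x_1 = 3.6957 - 0.01*36.957 = 3.3261
  y_1 = 3.5172 - 0.01*21.1032 = 3.3062
Step 2: grad_x = 2*5*3.3261 = 33.2613, grad_y = 2*3*3.3062 = 19.837
  x_2 = 3.3261 - 0.01*33.2613 = 2.9935
  y_2 = 3.3062 - 0.01*19.837 = 3.1078
f(2.9935, 3.1078) = 5*2.9935^2 + 3*3.1078^2 = 73.7809


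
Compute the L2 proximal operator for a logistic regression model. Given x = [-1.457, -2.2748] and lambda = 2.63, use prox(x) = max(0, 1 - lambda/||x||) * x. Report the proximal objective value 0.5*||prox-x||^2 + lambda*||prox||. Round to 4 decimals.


Step 1: Compute ||x||.
||x|| = 2.7014
Step 2: Compute scaling factor.
scale = max(0, 1 - 2.63/2.7014) = 0.0264
Step 3: prox(x) = [-0.0385, -0.0601]
||prox(x)|| = 0.0714
Step 4: Proximal objective.
0.5*||prox-x||^2 = 3.4585
lambda*||prox|| = 0.1878
Total = 3.6462


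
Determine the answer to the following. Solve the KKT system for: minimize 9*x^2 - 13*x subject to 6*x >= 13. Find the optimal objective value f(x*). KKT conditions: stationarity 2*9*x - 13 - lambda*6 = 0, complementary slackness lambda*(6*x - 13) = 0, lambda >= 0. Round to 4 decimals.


Step 1: Try lambda = 0 (constraint inactive).
x_unc = 13/(2*9) = 0.7222
Check: 6*0.7222 = 4.3332 < 13 -- violated!
Step 2: Constraint must be active: 6*x = 13
x* = 13/6 = 2.1667 (rounded; the exact value 13/6 is used below)
lambda = (2*9*(13/6) - 13)/6 = 4.3333
Step 3: Compute optimal value.
f(x*) = 9*(13/6)^2 - 13*(13/6) = 14.0833


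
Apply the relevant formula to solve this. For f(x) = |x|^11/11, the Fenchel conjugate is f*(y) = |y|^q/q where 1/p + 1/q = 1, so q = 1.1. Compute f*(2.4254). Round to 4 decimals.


The conjugate exponent q satisfies 1/p + 1/q = 1.
p = 11, so q = 11/(11 - 1) = 1.1
|y|^q = 2.4254^1.1 = 2.6501
f*(2.4254) = 2.6501 / 1.1 = 2.4092


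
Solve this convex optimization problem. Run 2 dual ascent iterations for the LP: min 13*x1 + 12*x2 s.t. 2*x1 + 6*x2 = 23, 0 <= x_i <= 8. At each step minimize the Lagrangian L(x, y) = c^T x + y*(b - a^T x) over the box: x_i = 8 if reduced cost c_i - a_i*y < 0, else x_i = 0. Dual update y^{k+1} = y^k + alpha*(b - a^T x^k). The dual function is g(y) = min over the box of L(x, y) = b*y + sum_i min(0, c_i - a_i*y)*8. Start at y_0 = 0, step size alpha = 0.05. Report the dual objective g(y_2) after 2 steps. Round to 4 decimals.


Dual ascent for LP: min 13*x1 + 12*x2, 2*x1 + 6*x2 = 23, 0 <= x_i <= 8
Step 1: y^k = 0.0, reduced costs: (13.0, 12.0)
  x^k = (0.0, 0.0), subgradient = b - a^T x = 23.0
  y^{k+1} = 0.0 + 0.05*23.0 = 1.15
Step 2: y^k = 1.15, reduced costs: (10.7, 5.1)
  x^k = (0.0, 0.0), subgradient = b - a^T x = 23.0
  y^{k+1} = 1.15 + 0.05*23.0 = 2.3
Dual objective at y_2 = 2.3: reduced costs (8.4, -1.8), box minimizer x = (0.0, 8.0)
g(y_2) = b*y + (c1 - a1*y)*x1 + (c2 - a2*y)*x2 = 23*2.3 + 8.4*0.0 + (-1.8)*8.0 = 52.9 + 0.0 - 14.4 = 38.5


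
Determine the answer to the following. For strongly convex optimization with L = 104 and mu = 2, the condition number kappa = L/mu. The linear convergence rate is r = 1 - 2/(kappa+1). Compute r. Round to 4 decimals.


Step 1: Compute the condition number.
kappa = L/mu = 104/2 = 52.0
Step 2: Compute the convergence rate.
r = 1 - 2/(kappa + 1) = 1 - 2*mu/(L + mu) = (L - mu)/(L + mu) = 102/106 = 0.9623


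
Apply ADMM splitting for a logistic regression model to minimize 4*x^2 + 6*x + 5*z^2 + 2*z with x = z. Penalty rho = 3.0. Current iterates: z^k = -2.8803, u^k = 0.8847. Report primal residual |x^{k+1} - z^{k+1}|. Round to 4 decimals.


ADMM iteration with rho = 3.0, z^k = -2.8803, u^k = 0.8847
Step 1: x-update.
Minimize 4*x^2 + 6*x + (3.0/2)*(x + 2.8803 + 0.8847)^2
FOC: (2*4 + 3.0)*x = -6 + 3.0*(-2.8803 - 0.8847)
x^{k+1} = -1.5723
Step 2: z-update.
Minimize 5*z^2 + 2*z + (3.0/2)*(-1.5723 - z + 0.8847)^2
FOC: (2*5 + 3.0)*z = -2 + 3.0*(-1.5723 + 0.8847)
z^{k+1} = -0.3125
Step 3: u-update.
u^{k+1} = 0.8847 - 1.5723 + 0.3125 = -0.3751
Step 4: Primal residual = |-1.5723 + 0.3125| = 1.2598


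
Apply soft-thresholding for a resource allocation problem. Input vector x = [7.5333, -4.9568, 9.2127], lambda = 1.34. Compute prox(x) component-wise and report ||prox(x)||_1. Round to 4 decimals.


Soft-thresholding with lambda = 1.34:
prox(7.5333) = sign(7.5333)*max(|7.5333| - 1.34, 0) = 6.1933
prox(-4.9568) = sign(-4.9568)*max(|-4.9568| - 1.34, 0) = -3.6168
prox(9.2127) = sign(9.2127)*max(|9.2127| - 1.34, 0) = 7.8727
prox(x) = [6.1933, -3.6168, 7.8727]
||prox(x)||_1 = 6.1933 + 3.6168 + 7.8727 = 17.6828


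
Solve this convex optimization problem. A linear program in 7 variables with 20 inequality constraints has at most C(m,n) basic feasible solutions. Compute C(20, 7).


Each vertex corresponds to some choice of n active constraints out of m, so the number of vertices is at most C(m, n) = m! / (n!(m-n)!).
m = 20, n = 7
Numerator: 20 * 19 * 18 * 17 * 16 * 15 * 14
Denominator: 7! = 5040
C(20, 7) = 77520


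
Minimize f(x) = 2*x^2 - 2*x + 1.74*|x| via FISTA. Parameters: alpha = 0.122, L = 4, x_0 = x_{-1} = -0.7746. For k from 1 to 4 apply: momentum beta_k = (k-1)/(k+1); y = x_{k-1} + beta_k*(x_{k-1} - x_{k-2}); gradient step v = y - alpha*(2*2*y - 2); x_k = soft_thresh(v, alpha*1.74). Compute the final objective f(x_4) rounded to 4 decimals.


FISTA on f(x) = 2*x^2 - 2*x + 1.74*|x|
L = 4, alpha = 0.122
Iteration 1: beta = 0.0, y = -0.7746 + 0.0*(-0.7746 + 0.7746) = -0.7746
  grad(y) = -5.0984, v = y - alpha*grad = -0.1526
  prox(v) = soft_thresh(-0.1526, 0.2123) = 0.0
Iteration 2: beta = 0.3333, y = 0.0 + 0.3333*(0.0 + 0.7746) = 0.2582
  grad(y) = -0.9672, v = y - alpha*grad = 0.3762
  prox(v) = soft_thresh(0.3762, 0.2123) = 0.1639
Iteration 3: beta = 0.5, y = 0.1639 + 0.5*(0.1639 - 0.0) = 0.2459
  grad(y) = -1.0165, v = y - alpha*grad = 0.3699
  prox(v) = soft_thresh(0.3699, 0.2123) = 0.1576
Iteration 4: beta = 0.6, y = 0.1576 + 0.6*(0.1576 - 0.1639) = 0.1538
  grad(y) = -1.3847, v = y - alpha*grad = 0.3228
  prox(v) = soft_thresh(0.3228, 0.2123) = 0.1105
f(x_4) = 2*0.1105^2 - 2*0.1105 + 1.74*|0.1105| = -0.0043


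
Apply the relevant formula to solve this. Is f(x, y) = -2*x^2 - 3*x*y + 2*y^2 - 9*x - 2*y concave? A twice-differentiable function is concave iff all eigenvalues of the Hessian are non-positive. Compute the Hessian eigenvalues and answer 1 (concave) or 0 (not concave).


The Hessian of f(x,y) = -2*x^2 - 3*x*y + 2*y^2 - 9*x - 2*y is:
H = [[-4, -3], [-3, 4]]
Trace = -4 + 4 = 0
Determinant = -4*4 - (-3)^2 = -25
Discriminant = (0)^2 - 4*-25 = 100.0
Eigenvalues: lambda_1 = -5.0, lambda_2 = 5.0
The function is not concave.

0


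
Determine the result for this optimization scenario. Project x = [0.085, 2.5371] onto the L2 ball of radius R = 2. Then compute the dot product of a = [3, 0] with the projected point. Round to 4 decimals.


Step 1: Compute ||x|| (intermediates to 6 decimals).
||x|| = sqrt(0.085^2 + 2.5371^2) = 2.538523
Step 2: Project.
Since ||x|| > R, scale = R/||x|| = 2/2.538523 = 0.78786, proj(x) = scale * x
proj(x) = [0.066968, 1.99888]
Step 3: Dot product.
a^T * proj(x) = 3*0.066968 + 0*1.99888 = 0.2009


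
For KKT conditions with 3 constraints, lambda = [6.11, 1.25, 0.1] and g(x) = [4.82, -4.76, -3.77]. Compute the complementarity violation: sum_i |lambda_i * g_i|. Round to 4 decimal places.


KKT complementary slackness check:
lambda_1 * g_1 = 6.11 * 4.82 = 29.4502
lambda_2 * g_2 = 1.25 * -4.76 = -5.95
lambda_3 * g_3 = 0.1 * -3.77 = -0.377
Total violation = 29.4502 + 5.95 + 0.377 = 35.7772


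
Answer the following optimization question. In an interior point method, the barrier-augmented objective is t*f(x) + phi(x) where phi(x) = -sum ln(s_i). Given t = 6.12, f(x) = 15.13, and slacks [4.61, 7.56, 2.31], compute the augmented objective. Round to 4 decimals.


Step 1: Compute log-barrier.
ln values: [1.5282, 2.0229, 0.8372]
phi = -(1.5282 + 2.0229 + 0.8372) = -4.3883
Step 2: Compute augmented objective.
t*f(x) = 6.12*15.13 = 92.5956
Total = 92.5956 - 4.3883 = 88.2073


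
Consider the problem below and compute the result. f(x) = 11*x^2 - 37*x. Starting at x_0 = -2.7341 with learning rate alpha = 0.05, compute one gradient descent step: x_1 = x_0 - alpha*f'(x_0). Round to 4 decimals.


We compute the gradient at x_0 and apply the update.
f'(x) = 22*x - 37
f'(-2.7341) = 22*-2.7341 - 37 = -97.1502
x_1 = -2.7341 - 0.05*-97.1502 = 2.1234


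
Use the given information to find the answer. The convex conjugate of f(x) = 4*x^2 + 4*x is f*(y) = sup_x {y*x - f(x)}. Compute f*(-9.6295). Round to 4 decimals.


f*(y) = sup_x {y*x - a*x^2 - b*x} = sup_x {(y-b)*x - a*x^2}
FOC: (y - b) - 2a*x = 0 => x* = (y - b)/(2a)
x* = (-9.6295 - 4)/(2*4) = -1.7037
f*(-9.6295) = (y-b)^2/(4a) = (-9.6295 - 4)^2/(4*4)
= 185.7633/16 = 11.6102


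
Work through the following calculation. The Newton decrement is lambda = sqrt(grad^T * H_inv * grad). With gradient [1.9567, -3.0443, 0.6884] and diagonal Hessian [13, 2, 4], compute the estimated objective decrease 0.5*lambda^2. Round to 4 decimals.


Step 1: H is diagonal, so H^(-1) * g = [0.1505, -1.5222, 0.1721].
Step 2: g^T H^(-1) g = sum_i g_i^2 / H_ii
  = (1.9567)^2/13 + (-3.0443)^2/2 + (0.6884)^2/4
  = 0.2945 + 4.6339 + 0.1185 = 5.0469
Step 3: Objective decrease = 0.5 * g^T H^(-1) g = 2.5234


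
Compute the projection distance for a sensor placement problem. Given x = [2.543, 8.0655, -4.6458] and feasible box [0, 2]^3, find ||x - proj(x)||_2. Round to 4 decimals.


Project each component onto [0, 2].
clip(2.543) = 2.0, clip(8.0655) = 2.0, clip(-4.6458) = 0.0
Projection = [2.0, 2.0, 0.0]
Squared diffs: [0.2948, 36.7903, 21.5835]
Distance = sqrt(58.6686) = 7.6595


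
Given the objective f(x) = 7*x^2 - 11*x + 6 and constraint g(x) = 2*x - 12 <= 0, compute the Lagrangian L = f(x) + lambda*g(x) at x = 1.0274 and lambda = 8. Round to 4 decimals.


Step 1: Evaluate f(x).
f(1.0274) = 7*1.0274^2 - 11*1.0274 + 6 = 2.0875
Step 2: Evaluate g(x).
g(1.0274) = 2*1.0274 - 12 = -9.9452
Step 3: Compute Lagrangian.
L = 2.0875 + 8*-9.9452 = -77.4741


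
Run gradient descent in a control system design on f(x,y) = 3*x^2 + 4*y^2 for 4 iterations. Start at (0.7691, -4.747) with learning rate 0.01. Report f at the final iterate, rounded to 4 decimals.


Gradient descent on f(x,y) = 3*x^2 + 4*y^2.
Starting point: (0.7691, -4.747), alpha = 0.01
Step 1: grad_x = 2*3*0.7691 = 4.6146, grad_y = 2*4*-4.747 = -37.976
  x_1 = 0.7691 - 0.01*4.6146 = 0.723
  y_1 = -4.747 - 0.01*-37.976 = -4.3672
Step 2: grad_x = 2*3*0.723 = 4.3377, grad_y = 2*4*-4.3672 = -34.9379
  x_2 = 0.723 - 0.01*4.3377 = 0.6796
  y_2 = -4.3672 - 0.01*-34.9379 = -4.0179
Step 3: grad_x = 2*3*0.6796 = 4.0775, grad_y = 2*4*-4.0179 = -32.1429
  x_3 = 0.6796 - 0.01*4.0775 = 0.6388
  y_3 = -4.0179 - 0.01*-32.1429 = -3.6964
Step 4: grad_x = 2*3*0.6388 = 3.8328, grad_y = 2*4*-3.6964 = -29.5715
  x_4 = 0.6388 - 0.01*3.8328 = 0.6005
  y_4 = -3.6964 - 0.01*-29.5715 = -3.4007
f(0.6005, -3.4007) = 3*0.6005^2 + 4*(-3.4007)^2 = 47.3412


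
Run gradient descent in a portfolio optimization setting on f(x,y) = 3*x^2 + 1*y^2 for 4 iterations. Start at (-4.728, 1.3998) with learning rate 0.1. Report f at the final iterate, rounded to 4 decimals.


Gradient descent on f(x,y) = 3*x^2 + 1*y^2.
Starting point: (-4.728, 1.3998), alpha = 0.1
Step 1: grad_x = 2*3*-4.728 = -28.368, grad_y = 2*1*1.3998 = 2.7996
  x_1 = -4.728 - 0.1*-28.368 = -1.8912
  y_1 = 1.3998 - 0.1*2.7996 = 1.1198
Step 2: grad_x = 2*3*-1.8912 = -11.3472, grad_y = 2*1*1.1198 = 2.2397
  x_2 = -1.8912 - 0.1*-11.3472 = -0.7565
  y_2 = 1.1198 - 0.1*2.2397 = 0.8959
Step 3: grad_x = 2*3*-0.7565 = -4.5389, grad_y = 2*1*0.8959 = 1.7917
  x_3 = -0.7565 - 0.1*-4.5389 = -0.3026
  y_3 = 0.8959 - 0.1*1.7917 = 0.7167
Step 4: grad_x = 2*3*-0.3026 = -1.8156, grad_y = 2*1*0.7167 = 1.4334
  x_4 = -0.3026 - 0.1*-1.8156 = -0.121
  y_4 = 0.7167 - 0.1*1.4334 = 0.5734
f(-0.121, 0.5734) = 3*(-0.121)^2 + 1*0.5734^2 = 0.3727


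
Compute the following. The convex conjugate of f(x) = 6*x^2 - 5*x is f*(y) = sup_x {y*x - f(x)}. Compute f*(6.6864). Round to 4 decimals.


f*(y) = sup_x {y*x - a*x^2 - b*x} = sup_x {(y-b)*x - a*x^2}
FOC: (y - b) - 2a*x = 0 => x* = (y - b)/(2a)
x* = (6.6864 + 5)/(2*6) = 0.9739
f*(6.6864) = (y-b)^2/(4a) = (6.6864 + 5)^2/(4*6)
= 136.5719/24 = 5.6905


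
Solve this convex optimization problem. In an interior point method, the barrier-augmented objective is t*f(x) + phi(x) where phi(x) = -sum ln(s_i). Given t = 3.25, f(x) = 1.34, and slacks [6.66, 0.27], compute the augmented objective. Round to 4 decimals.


Step 1: Compute log-barrier.
ln values: [1.8961, -1.3093]
phi = -(1.8961 - 1.3093) = -0.5868
Step 2: Compute augmented objective.
t*f(x) = 3.25*1.34 = 4.355
Total = 4.355 - 0.5868 = 3.7682


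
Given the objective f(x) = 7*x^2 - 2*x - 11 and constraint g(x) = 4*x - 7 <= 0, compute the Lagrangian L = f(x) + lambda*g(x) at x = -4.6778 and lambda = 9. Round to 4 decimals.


Step 1: Evaluate f(x).
f(-4.6778) = 7*(-4.6778)^2 - 2*(-4.6778) - 11 = 151.5283
Step 2: Evaluate g(x).
g(-4.6778) = 4*-4.6778 - 7 = -25.7112
Step 3: Compute Lagrangian.
L = 151.5283 + 9*-25.7112 = -79.8725


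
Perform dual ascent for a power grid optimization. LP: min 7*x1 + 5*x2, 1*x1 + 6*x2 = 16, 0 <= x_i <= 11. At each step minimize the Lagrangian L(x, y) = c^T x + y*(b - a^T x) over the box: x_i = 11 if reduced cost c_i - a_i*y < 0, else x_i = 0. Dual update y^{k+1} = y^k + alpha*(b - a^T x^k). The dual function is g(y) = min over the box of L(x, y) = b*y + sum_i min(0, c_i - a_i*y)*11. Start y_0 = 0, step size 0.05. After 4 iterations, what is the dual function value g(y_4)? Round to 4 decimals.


Dual ascent for LP: min 7*x1 + 5*x2, 1*x1 + 6*x2 = 16, 0 <= x_i <= 11
Step 1: y^k = 0.0, reduced costs: (7.0, 5.0)
  x^k = (0.0, 0.0), subgradient = b - a^T x = 16.0
  y^{k+1} = 0.0 + 0.05*16.0 = 0.8
Step 2: y^k = 0.8, reduced costs: (6.2, 0.2)
  x^k = (0.0, 0.0), subgradient = b - a^T x = 16.0
  y^{k+1} = 0.8 + 0.05*16.0 = 1.6
Step 3: y^k = 1.6, reduced costs: (5.4, -4.6)
  x^k = (0.0, 11.0), subgradient = b - a^T x = -50.0
  y^{k+1} = 1.6 + 0.05*-50.0 = -0.9
Step 4: y^k = -0.9, reduced costs: (7.9, 10.4)
  x^k = (0.0, 0.0), subgradient = b - a^T x = 16.0
  y^{k+1} = -0.9 + 0.05*16.0 = -0.1
Dual objective at y_4 = -0.1: reduced costs (7.1, 5.6), box minimizer x = (0.0, 0.0)
g(y_4) = b*y + (c1 - a1*y)*x1 + (c2 - a2*y)*x2 = 16*(-0.1) + 7.1*0.0 + 5.6*0.0 = -1.6 + 0.0 + 0.0 = -1.6


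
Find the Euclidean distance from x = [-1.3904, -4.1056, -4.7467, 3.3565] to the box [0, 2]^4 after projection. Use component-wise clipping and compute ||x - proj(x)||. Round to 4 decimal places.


Project each component onto [0, 2].
clip(-1.3904) = 0.0, clip(-4.1056) = 0.0, clip(-4.7467) = 0.0, clip(3.3565) = 2.0
Projection = [0.0, 0.0, 0.0, 2.0]
Squared diffs: [1.9332, 16.856, 22.5312, 1.8401]
Distance = sqrt(43.1605) = 6.5697


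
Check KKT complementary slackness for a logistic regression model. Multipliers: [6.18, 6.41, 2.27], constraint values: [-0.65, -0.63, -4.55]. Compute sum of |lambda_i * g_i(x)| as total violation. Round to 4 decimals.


KKT complementary slackness check:
lambda_1 * g_1 = 6.18 * -0.65 = -4.017
lambda_2 * g_2 = 6.41 * -0.63 = -4.0383
lambda_3 * g_3 = 2.27 * -4.55 = -10.3285
Total violation = 4.017 + 4.0383 + 10.3285 = 18.3838


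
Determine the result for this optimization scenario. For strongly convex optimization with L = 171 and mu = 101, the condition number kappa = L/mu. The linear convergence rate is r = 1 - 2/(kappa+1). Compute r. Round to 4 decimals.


Step 1: Compute the condition number.
kappa = L/mu = 171/101 = 1.6931
Step 2: Compute the convergence rate.
r = 1 - 2/(kappa + 1) = 1 - 2*mu/(L + mu) = (L - mu)/(L + mu) = 70/272 = 0.2574


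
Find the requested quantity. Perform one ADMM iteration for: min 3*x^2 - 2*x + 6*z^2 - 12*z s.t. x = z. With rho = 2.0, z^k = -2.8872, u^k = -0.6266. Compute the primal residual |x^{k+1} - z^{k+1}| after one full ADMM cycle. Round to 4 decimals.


ADMM iteration with rho = 2.0, z^k = -2.8872, u^k = -0.6266
Step 1: x-update.
Minimize 3*x^2 - 2*x + (2.0/2)*(x + 2.8872 - 0.6266)^2
FOC: (2*3 + 2.0)*x = 2 + 2.0*(-2.8872 + 0.6266)
x^{k+1} = -0.3152
Step 2: z-update.
Minimize 6*z^2 - 12*z + (2.0/2)*(-0.3152 - z - 0.6266)^2
FOC: (2*6 + 2.0)*z = 12 + 2.0*(-0.3152 - 0.6266)
z^{k+1} = 0.7226
Step 3: u-update.
u^{k+1} = -0.6266 - 0.3152 - 0.7226 = -1.6644
Step 4: Primal residual = |-0.3152 - 0.7226| = 1.0378


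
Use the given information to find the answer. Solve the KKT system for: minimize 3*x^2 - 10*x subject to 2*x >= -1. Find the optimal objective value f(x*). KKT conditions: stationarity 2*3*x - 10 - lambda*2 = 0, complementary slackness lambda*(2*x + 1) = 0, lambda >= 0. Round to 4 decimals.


Step 1: Try lambda = 0 (constraint inactive).
Stationarity: 2*3*x - 10 = 0
x* = 10/(2*3) = 5/3 = 1.6667 (rounded; the exact value 5/3 is used below)
Check constraint: 2*1.6667 = 3.3334 >= -1 -- satisfied.
Step 2: Compute optimal value.
f(x*) = 3*(5/3)^2 - 10*(5/3) = -8.3333


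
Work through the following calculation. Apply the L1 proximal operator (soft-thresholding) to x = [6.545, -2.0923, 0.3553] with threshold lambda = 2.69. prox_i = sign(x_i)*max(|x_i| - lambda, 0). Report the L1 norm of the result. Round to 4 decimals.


Soft-thresholding with lambda = 2.69:
prox(6.545) = sign(6.545)*max(|6.545| - 2.69, 0) = 3.855
prox(-2.0923) = sign(-2.0923)*max(|-2.0923| - 2.69, 0) = 0.0
prox(0.3553) = sign(0.3553)*max(|0.3553| - 2.69, 0) = 0.0
prox(x) = [3.855, 0.0, 0.0]
||prox(x)||_1 = 3.855 + 0.0 + 0.0 = 3.855


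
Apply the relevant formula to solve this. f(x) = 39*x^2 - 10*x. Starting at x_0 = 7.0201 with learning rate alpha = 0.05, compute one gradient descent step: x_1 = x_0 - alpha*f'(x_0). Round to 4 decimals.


We compute the gradient at x_0 and apply the update.
f'(x) = 78*x - 10
f'(7.0201) = 78*7.0201 - 10 = 537.5678
x_1 = 7.0201 - 0.05*537.5678 = -19.8583


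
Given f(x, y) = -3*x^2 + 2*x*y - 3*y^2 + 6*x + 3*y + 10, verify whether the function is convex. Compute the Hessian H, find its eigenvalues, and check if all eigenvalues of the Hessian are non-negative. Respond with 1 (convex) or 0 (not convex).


The Hessian of f(x,y) = -3*x^2 + 2*x*y - 3*y^2 + 6*x + 3*y + 10 is:
H = [[-6, 2], [2, -6]]
Trace = -6 - 6 = -12
Determinant = -6*-6 - (2)^2 = 32
Discriminant = (-12)^2 - 4*32 = 16.0
Eigenvalues: lambda_1 = -8.0, lambda_2 = -4.0
The function is not convex.

0


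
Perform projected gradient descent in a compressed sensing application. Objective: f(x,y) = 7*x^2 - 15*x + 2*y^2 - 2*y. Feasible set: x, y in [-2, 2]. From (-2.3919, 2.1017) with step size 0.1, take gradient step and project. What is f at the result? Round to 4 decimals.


Step 1: Compute gradient at (-2.3919, 2.1017).
grad_x = 2*7*-2.3919 - 15 = -48.4866
grad_y = 2*2*2.1017 - 2 = 6.4068
Step 2: Gradient step.
x_raw = -2.3919 - 0.1*-48.4866 = 2.4568
y_raw = 2.1017 - 0.1*6.4068 = 1.461
Step 3: Project onto [-2, 2].
x_proj = clip(2.4568) = 2.0
y_proj = clip(1.461) = 1.461
Step 4: Evaluate f.
f(2.0, 1.461) = -0.6529


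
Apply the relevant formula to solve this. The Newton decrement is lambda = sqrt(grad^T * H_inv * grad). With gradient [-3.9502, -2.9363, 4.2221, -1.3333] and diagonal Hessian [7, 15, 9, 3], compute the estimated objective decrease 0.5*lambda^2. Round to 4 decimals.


Step 1: H is diagonal, so H^(-1) * g = [-0.5643, -0.1958, 0.4691, -0.4444].
Step 2: g^T H^(-1) g = sum_i g_i^2 / H_ii
  = (-3.9502)^2/7 + (-2.9363)^2/15 + (4.2221)^2/9 + (-1.3333)^2/3
  = 2.2292 + 0.5748 + 1.9807 + 0.5926 = 5.3772
Step 3: Objective decrease = 0.5 * g^T H^(-1) g = 2.6886


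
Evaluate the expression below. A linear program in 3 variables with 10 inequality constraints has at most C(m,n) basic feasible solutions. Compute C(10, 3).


Each vertex corresponds to some choice of n active constraints out of m, so the number of vertices is at most C(m, n) = m! / (n!(m-n)!).
m = 10, n = 3
Numerator: 10 * 9 * 8
Denominator: 3! = 6
C(10, 3) = 120


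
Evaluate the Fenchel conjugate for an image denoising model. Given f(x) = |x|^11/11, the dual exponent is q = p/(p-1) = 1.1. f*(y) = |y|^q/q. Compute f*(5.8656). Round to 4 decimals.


The conjugate exponent q satisfies 1/p + 1/q = 1.
p = 11, so q = 11/(11 - 1) = 1.1
|y|^q = 5.8656^1.1 = 7.0007
f*(5.8656) = 7.0007 / 1.1 = 6.3643


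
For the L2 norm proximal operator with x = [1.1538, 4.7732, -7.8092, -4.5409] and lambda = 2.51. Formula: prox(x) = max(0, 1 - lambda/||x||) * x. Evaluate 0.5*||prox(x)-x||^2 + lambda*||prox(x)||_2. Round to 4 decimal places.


Step 1: Compute ||x||.
||x|| = 10.2819
Step 2: Compute scaling factor.
scale = max(0, 1 - 2.51/10.2819) = 0.7559
Step 3: prox(x) = [0.8721, 3.608, -5.9028, -3.4324]
||prox(x)|| = 7.7719
Step 4: Proximal objective.
0.5*||prox-x||^2 = 3.1501
lambda*||prox|| = 19.5075
Total = 22.6576


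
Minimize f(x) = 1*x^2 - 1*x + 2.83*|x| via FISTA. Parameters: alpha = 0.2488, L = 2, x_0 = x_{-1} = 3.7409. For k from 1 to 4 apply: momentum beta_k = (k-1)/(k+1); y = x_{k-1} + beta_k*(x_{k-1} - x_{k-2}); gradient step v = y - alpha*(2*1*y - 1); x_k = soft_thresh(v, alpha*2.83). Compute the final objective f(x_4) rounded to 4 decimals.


FISTA on f(x) = 1*x^2 - 1*x + 2.83*|x|
L = 2, alpha = 0.2488
Iteration 1: beta = 0.0, y = 3.7409 + 0.0*(3.7409 - 3.7409) = 3.7409
  grad(y) = 6.4818, v = y - alpha*grad = 2.1282
  prox(v) = soft_thresh(2.1282, 0.7041) = 1.4241
Iteration 2: beta = 0.3333, y = 1.4241 + 0.3333*(1.4241 - 3.7409) = 0.6519
  grad(y) = 0.3037, v = y - alpha*grad = 0.5763
  prox(v) = soft_thresh(0.5763, 0.7041) = 0.0
Iteration 3: beta = 0.5, y = 0.0 + 0.5*(0.0 - 1.4241) = -0.7121
  grad(y) = -2.4241, v = y - alpha*grad = -0.1089
  prox(v) = soft_thresh(-0.1089, 0.7041) = 0.0
Iteration 4: beta = 0.6, y = 0.0 + 0.6*(0.0 - 0.0) = 0.0
  grad(y) = -1.0, v = y - alpha*grad = 0.2488
  prox(v) = soft_thresh(0.2488, 0.7041) = 0.0
f(x_4) = 1*0.0^2 - 1*0.0 + 2.83*|0.0| = 0.0


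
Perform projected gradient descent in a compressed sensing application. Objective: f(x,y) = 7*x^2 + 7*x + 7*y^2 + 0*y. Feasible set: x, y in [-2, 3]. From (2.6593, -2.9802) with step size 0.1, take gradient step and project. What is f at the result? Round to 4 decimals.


Step 1: Compute gradient at (2.6593, -2.9802).
grad_x = 2*7*2.6593 + 7 = 44.2302
grad_y = 2*7*-2.9802 + 0 = -41.7228
Step 2: Gradient step.
x_raw = 2.6593 - 0.1*44.2302 = -1.7637
y_raw = -2.9802 - 0.1*-41.7228 = 1.1921
Step 3: Project onto [-2, 3].
x_proj = clip(-1.7637) = -1.7637
y_proj = clip(1.1921) = 1.1921
Step 4: Evaluate f.
f(-1.7637, 1.1921) = 19.3763


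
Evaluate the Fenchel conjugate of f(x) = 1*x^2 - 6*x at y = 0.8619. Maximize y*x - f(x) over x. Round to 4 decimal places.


f*(y) = sup_x {y*x - a*x^2 - b*x} = sup_x {(y-b)*x - a*x^2}
FOC: (y - b) - 2a*x = 0 => x* = (y - b)/(2a)
x* = (0.8619 + 6)/(2*1) = 3.431
f*(0.8619) = (y-b)^2/(4a) = (0.8619 + 6)^2/(4*1)
= 47.0857/4 = 11.7714


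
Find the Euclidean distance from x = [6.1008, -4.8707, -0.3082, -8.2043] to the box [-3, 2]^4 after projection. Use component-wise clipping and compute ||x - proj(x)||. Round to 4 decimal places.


Project each component onto [-3, 2].
clip(6.1008) = 2.0, clip(-4.8707) = -3.0, clip(-0.3082) = -0.3082, clip(-8.2043) = -3.0
Projection = [2.0, -3.0, -0.3082, -3.0]
Squared diffs: [16.8166, 3.4995, 0.0, 27.0847]
Distance = sqrt(47.4008) = 6.8848


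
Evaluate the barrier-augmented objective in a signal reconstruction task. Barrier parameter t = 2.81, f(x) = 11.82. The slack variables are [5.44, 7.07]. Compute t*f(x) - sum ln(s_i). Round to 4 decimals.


Step 1: Compute log-barrier.
ln values: [1.6938, 1.9559]
phi = -(1.6938 + 1.9559) = -3.6496
Step 2: Compute augmented objective.
t*f(x) = 2.81*11.82 = 33.2142
Total = 33.2142 - 3.6496 = 29.5646


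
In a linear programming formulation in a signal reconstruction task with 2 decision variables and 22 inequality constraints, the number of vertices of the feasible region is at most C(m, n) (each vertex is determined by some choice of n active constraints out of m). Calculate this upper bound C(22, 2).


Each vertex corresponds to some choice of n active constraints out of m, so the number of vertices is at most C(m, n) = m! / (n!(m-n)!).
m = 22, n = 2
Numerator: 22 * 21
Denominator: 2! = 2
C(22, 2) = 231


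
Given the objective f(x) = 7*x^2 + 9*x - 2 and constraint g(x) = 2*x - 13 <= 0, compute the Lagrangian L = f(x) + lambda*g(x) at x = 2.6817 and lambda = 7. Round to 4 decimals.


Step 1: Evaluate f(x).
f(2.6817) = 7*2.6817^2 + 9*2.6817 - 2 = 72.4759
Step 2: Evaluate g(x).
g(2.6817) = 2*2.6817 - 13 = -7.6366
Step 3: Compute Lagrangian.
L = 72.4759 + 7*-7.6366 = 19.0197


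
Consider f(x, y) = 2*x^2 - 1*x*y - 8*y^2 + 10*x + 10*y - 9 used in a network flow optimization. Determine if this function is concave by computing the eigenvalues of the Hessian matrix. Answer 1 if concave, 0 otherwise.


The Hessian of f(x,y) = 2*x^2 - 1*x*y - 8*y^2 + 10*x + 10*y - 9 is:
H = [[4, -1], [-1, -16]]
Trace = 4 - 16 = -12
Determinant = 4*-16 - (-1)^2 = -65
Discriminant = (-12)^2 - 4*-65 = 404.0
Eigenvalues: lambda_1 = -16.0499, lambda_2 = 4.0499
The function is not concave.

0


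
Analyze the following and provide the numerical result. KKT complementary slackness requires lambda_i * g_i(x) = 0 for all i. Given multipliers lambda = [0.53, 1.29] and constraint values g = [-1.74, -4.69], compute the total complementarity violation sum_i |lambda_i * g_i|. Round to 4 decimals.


KKT complementary slackness check:
lambda_1 * g_1 = 0.53 * -1.74 = -0.9222
lambda_2 * g_2 = 1.29 * -4.69 = -6.0501
Total violation = 0.9222 + 6.0501 = 6.9723


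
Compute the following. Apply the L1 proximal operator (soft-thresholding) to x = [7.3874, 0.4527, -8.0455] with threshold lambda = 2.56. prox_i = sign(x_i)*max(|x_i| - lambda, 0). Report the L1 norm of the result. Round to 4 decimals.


Soft-thresholding with lambda = 2.56:
prox(7.3874) = sign(7.3874)*max(|7.3874| - 2.56, 0) = 4.8274
prox(0.4527) = sign(0.4527)*max(|0.4527| - 2.56, 0) = 0.0
prox(-8.0455) = sign(-8.0455)*max(|-8.0455| - 2.56, 0) = -5.4855
prox(x) = [4.8274, 0.0, -5.4855]
||prox(x)||_1 = 4.8274 + 0.0 + 5.4855 = 10.3129


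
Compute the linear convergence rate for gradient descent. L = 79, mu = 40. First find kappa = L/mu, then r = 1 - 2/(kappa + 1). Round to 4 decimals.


Step 1: Compute the condition number.
kappa = L/mu = 79/40 = 1.975
Step 2: Compute the convergence rate.
r = 1 - 2/(kappa + 1) = 1 - 2*mu/(L + mu) = (L - mu)/(L + mu) = 39/119 = 0.3277


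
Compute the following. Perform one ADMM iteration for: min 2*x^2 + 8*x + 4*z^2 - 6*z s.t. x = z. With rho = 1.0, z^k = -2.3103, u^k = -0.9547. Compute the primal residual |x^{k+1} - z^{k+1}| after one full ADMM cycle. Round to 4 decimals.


ADMM iteration with rho = 1.0, z^k = -2.3103, u^k = -0.9547
Step 1: x-update.
Minimize 2*x^2 + 8*x + (1.0/2)*(x + 2.3103 - 0.9547)^2
FOC: (2*2 + 1.0)*x = -8 + 1.0*(-2.3103 + 0.9547)
x^{k+1} = -1.8711
Step 2: z-update.
Minimize 4*z^2 - 6*z + (1.0/2)*(-1.8711 - z - 0.9547)^2
FOC: (2*4 + 1.0)*z = 6 + 1.0*(-1.8711 - 0.9547)
z^{k+1} = 0.3527
Step 3: u-update.
u^{k+1} = -0.9547 - 1.8711 - 0.3527 = -3.1785
Step 4: Primal residual = |-1.8711 - 0.3527| = 2.2238


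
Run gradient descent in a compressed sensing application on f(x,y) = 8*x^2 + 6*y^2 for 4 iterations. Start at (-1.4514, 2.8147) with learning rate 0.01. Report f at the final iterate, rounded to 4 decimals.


Gradient descent on f(x,y) = 8*x^2 + 6*y^2.
Starting point: (-1.4514, 2.8147), alpha = 0.01
Step 1: grad_x = 2*8*-1.4514 = -23.2224, grad_y = 2*6*2.8147 = 33.7764
  x_1 = -1.4514 - 0.01*-23.2224 = -1.2192
  y_1 = 2.8147 - 0.01*33.7764 = 2.4769
Step 2: grad_x = 2*8*-1.2192 = -19.5068, grad_y = 2*6*2.4769 = 29.7232
  x_2 = -1.2192 - 0.01*-19.5068 = -1.0241
  y_2 = 2.4769 - 0.01*29.7232 = 2.1797
Step 3: grad_x = 2*8*-1.0241 = -16.3857, grad_y = 2*6*2.1797 = 26.1564
  x_3 = -1.0241 - 0.01*-16.3857 = -0.8603
  y_3 = 2.1797 - 0.01*26.1564 = 1.9181
Step 4: grad_x = 2*8*-0.8603 = -13.764, grad_y = 2*6*1.9181 = 23.0177
  x_4 = -0.8603 - 0.01*-13.764 = -0.7226
  y_4 = 1.9181 - 0.01*23.0177 = 1.688
f(-0.7226, 1.688) = 8*(-0.7226)^2 + 6*1.688^2 = 21.2726


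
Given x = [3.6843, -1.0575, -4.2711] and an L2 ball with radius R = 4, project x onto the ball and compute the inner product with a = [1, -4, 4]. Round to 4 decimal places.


Step 1: Compute ||x|| (intermediates to 6 decimals).
||x|| = sqrt(3.6843^2 + (-1.0575)^2 + (-4.2711)^2) = 5.738873
Step 2: Project.
Since ||x|| > R, scale = R/||x|| = 4/5.738873 = 0.697001, proj(x) = scale * x
proj(x) = [2.567961, -0.737079, -2.976961]
Step 3: Dot product.
a^T * proj(x) = 1*2.567961 - 4*(-0.737079) + 4*(-2.976961) = -6.3916


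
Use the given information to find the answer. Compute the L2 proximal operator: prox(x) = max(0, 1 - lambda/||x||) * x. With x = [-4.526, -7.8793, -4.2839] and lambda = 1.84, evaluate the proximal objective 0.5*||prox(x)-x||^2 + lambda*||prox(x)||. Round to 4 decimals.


Step 1: Compute ||x||.
||x|| = 10.0459
Step 2: Compute scaling factor.
scale = max(0, 1 - 1.84/10.0459) = 0.8168
Step 3: prox(x) = [-3.697, -6.4361, -3.4993]
||prox(x)|| = 8.2059
Step 4: Proximal objective.
0.5*||prox-x||^2 = 1.6928
lambda*||prox|| = 15.0989
Total = 16.7916


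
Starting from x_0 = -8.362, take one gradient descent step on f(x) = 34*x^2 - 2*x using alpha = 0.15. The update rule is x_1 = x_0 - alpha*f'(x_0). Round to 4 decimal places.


We compute the gradient at x_0 and apply the update.
f'(x) = 68*x - 2
f'(-8.362) = 68*-8.362 - 2 = -570.616
x_1 = -8.362 - 0.15*-570.616 = 77.2304


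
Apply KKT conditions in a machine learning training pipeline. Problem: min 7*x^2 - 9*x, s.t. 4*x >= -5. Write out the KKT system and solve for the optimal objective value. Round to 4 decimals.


Step 1: Try lambda = 0 (constraint inactive).
Stationarity: 2*7*x - 9 = 0
x* = 9/(2*7) = 9/14 = 0.6429 (rounded; the exact value 9/14 is used below)
Check constraint: 4*0.6429 = 2.5716 >= -5 -- satisfied.
Step 2: Compute optimal value.
f(x*) = 7*(9/14)^2 - 9*(9/14) = -2.8929


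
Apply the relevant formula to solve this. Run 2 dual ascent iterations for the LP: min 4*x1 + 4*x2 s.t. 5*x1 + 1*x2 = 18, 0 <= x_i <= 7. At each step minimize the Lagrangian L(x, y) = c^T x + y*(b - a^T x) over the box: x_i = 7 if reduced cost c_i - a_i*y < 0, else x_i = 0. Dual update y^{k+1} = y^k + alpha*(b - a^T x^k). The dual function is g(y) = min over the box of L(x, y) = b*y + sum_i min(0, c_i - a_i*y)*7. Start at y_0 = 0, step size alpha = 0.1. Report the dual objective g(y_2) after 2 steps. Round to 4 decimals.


Dual ascent for LP: min 4*x1 + 4*x2, 5*x1 + 1*x2 = 18, 0 <= x_i <= 7
Step 1: y^k = 0.0, reduced costs: (4.0, 4.0)
  x^k = (0.0, 0.0), subgradient = b - a^T x = 18.0
  y^{k+1} = 0.0 + 0.1*18.0 = 1.8
Step 2: y^k = 1.8, reduced costs: (-5.0, 2.2)
  x^k = (7.0, 0.0), subgradient = b - a^T x = -17.0
  y^{k+1} = 1.8 + 0.1*-17.0 = 0.1
Dual objective at y_2 = 0.1: reduced costs (3.5, 3.9), box minimizer x = (0.0, 0.0)
g(y_2) = b*y + (c1 - a1*y)*x1 + (c2 - a2*y)*x2 = 18*0.1 + 3.5*0.0 + 3.9*0.0 = 1.8 + 0.0 + 0.0 = 1.8


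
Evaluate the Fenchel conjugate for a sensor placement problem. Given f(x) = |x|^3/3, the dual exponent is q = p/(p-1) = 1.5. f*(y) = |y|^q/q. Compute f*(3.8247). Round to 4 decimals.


The conjugate exponent q satisfies 1/p + 1/q = 1.
p = 3, so q = 3/(3 - 1) = 1.5
|y|^q = 3.8247^1.5 = 7.4799
f*(3.8247) = 7.4799 / 1.5 = 4.9866


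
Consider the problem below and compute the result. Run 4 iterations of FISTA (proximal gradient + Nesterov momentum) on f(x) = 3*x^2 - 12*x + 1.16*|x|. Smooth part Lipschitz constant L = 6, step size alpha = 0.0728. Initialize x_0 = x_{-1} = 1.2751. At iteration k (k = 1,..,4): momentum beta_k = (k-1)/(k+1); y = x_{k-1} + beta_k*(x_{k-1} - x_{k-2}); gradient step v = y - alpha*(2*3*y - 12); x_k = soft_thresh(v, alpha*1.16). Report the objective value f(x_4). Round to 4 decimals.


FISTA on f(x) = 3*x^2 - 12*x + 1.16*|x|
L = 6, alpha = 0.0728
Iteration 1: beta = 0.0, y = 1.2751 + 0.0*(1.2751 - 1.2751) = 1.2751
  grad(y) = -4.3494, v = y - alpha*grad = 1.5917
  prox(v) = soft_thresh(1.5917, 0.0844) = 1.5073
Iteration 2: beta = 0.3333, y = 1.5073 + 0.3333*(1.5073 - 1.2751) = 1.5847
  grad(y) = -2.4919, v = y - alpha*grad = 1.7661
  prox(v) = soft_thresh(1.7661, 0.0844) = 1.6816
Iteration 3: beta = 0.5, y = 1.6816 + 0.5*(1.6816 - 1.5073) = 1.7688
  grad(y) = -1.387, v = y - alpha*grad = 1.8698
  prox(v) = soft_thresh(1.8698, 0.0844) = 1.7854
Iteration 4: beta = 0.6, y = 1.7854 + 0.6*(1.7854 - 1.6816) = 1.8476
  grad(y) = -0.9145, v = y - alpha*grad = 1.9142
  prox(v) = soft_thresh(1.9142, 0.0844) = 1.8297
f(x_4) = 3*1.8297^2 - 12*1.8297 + 1.16*|1.8297| = -9.7905


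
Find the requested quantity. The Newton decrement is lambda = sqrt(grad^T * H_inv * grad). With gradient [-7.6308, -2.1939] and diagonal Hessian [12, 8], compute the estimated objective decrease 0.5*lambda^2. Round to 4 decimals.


Step 1: H is diagonal, so H^(-1) * g = [-0.6359, -0.2742].
Step 2: g^T H^(-1) g = sum_i g_i^2 / H_ii
  = (-7.6308)^2/12 + (-2.1939)^2/8
  = 4.8524 + 0.6016 = 5.4541
Step 3: Objective decrease = 0.5 * g^T H^(-1) g = 2.727


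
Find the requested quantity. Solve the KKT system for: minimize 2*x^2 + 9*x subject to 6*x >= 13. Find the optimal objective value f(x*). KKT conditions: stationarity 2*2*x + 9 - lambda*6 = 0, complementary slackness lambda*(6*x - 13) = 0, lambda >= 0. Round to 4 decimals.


Step 1: Try lambda = 0 (constraint inactive).
x_unc = -9/(2*2) = -2.25
Check: 6*-2.25 = -13.5 < 13 -- violated!
Step 2: Constraint must be active: 6*x = 13
x* = 13/6 = 2.1667 (rounded; the exact value 13/6 is used below)
lambda = (2*2*(13/6) + 9)/6 = 2.9444
Step 3: Compute optimal value.
f(x*) = 2*(13/6)^2 + 9*(13/6) = 28.8889


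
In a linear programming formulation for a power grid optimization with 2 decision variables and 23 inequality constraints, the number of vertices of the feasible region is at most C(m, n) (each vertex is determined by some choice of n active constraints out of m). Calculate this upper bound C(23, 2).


Each vertex corresponds to some choice of n active constraints out of m, so the number of vertices is at most C(m, n) = m! / (n!(m-n)!).
m = 23, n = 2
Numerator: 23 * 22
Denominator: 2! = 2
C(23, 2) = 253


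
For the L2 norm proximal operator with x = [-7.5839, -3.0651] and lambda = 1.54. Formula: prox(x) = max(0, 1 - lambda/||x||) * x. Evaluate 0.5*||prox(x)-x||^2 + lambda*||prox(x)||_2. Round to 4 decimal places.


Step 1: Compute ||x||.
||x|| = 8.1799
Step 2: Compute scaling factor.
scale = max(0, 1 - 1.54/8.1799) = 0.8117
Step 3: prox(x) = [-6.1561, -2.488]
||prox(x)|| = 6.6399
Step 4: Proximal objective.
0.5*||prox-x||^2 = 1.1858
lambda*||prox|| = 10.2254
Total = 11.4112


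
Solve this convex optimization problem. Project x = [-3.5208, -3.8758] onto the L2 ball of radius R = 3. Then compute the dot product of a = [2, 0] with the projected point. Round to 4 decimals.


Step 1: Compute ||x|| (intermediates to 6 decimals).
||x|| = sqrt((-3.5208)^2 + (-3.8758)^2) = 5.236206
Step 2: Project.
Since ||x|| > R, scale = R/||x|| = 3/5.236206 = 0.572934, proj(x) = scale * x
proj(x) = [-2.017186, -2.220578]
Step 3: Dot product.
a^T * proj(x) = 2*(-2.017186) + 0*(-2.220578) = -4.0344


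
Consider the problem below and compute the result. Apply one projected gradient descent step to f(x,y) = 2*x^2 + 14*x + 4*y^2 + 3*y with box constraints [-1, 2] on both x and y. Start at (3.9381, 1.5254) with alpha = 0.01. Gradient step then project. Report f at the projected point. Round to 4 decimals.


Step 1: Compute gradient at (3.9381, 1.5254).
grad_x = 2*2*3.9381 + 14 = 29.7524
grad_y = 2*4*1.5254 + 3 = 15.2032
Step 2: Gradient step.
x_raw = 3.9381 - 0.01*29.7524 = 3.6406
y_raw = 1.5254 - 0.01*15.2032 = 1.3734
Step 3: Project onto [-1, 2].
x_proj = clip(3.6406) = 2.0
y_proj = clip(1.3734) = 1.3734
Step 4: Evaluate f.
f(2.0, 1.3734) = 47.6647


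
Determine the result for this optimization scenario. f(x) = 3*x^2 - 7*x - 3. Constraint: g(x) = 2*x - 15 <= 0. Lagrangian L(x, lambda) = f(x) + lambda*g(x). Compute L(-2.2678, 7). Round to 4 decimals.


Step 1: Evaluate f(x).
f(-2.2678) = 3*(-2.2678)^2 - 7*(-2.2678) - 3 = 28.3034
Step 2: Evaluate g(x).
g(-2.2678) = 2*-2.2678 - 15 = -19.5356
Step 3: Compute Lagrangian.
L = 28.3034 + 7*-19.5356 = -108.4458


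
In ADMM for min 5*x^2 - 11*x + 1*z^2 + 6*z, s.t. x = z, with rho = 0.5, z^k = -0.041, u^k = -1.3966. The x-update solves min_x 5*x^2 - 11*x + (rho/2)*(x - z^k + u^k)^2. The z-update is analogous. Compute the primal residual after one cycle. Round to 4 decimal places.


ADMM iteration with rho = 0.5, z^k = -0.041, u^k = -1.3966
Step 1: x-update.
Minimize 5*x^2 - 11*x + (0.5/2)*(x + 0.041 - 1.3966)^2
FOC: (2*5 + 0.5)*x = 11 + 0.5*(-0.041 + 1.3966)
x^{k+1} = 1.1122
Step 2: z-update.
Minimize 1*z^2 + 6*z + (0.5/2)*(1.1122 - z - 1.3966)^2
FOC: (2*1 + 0.5)*z = -6 + 0.5*(1.1122 - 1.3966)
z^{k+1} = -2.4569
Step 3: u-update.
u^{k+1} = -1.3966 + 1.1122 + 2.4569 = 2.1725
Step 4: Primal residual = |1.1122 + 2.4569| = 3.5691


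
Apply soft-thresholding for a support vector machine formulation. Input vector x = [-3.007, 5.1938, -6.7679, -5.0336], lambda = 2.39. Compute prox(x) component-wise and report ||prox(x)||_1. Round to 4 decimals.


Soft-thresholding with lambda = 2.39:
prox(-3.007) = sign(-3.007)*max(|-3.007| - 2.39, 0) = -0.617
prox(5.1938) = sign(5.1938)*max(|5.1938| - 2.39, 0) = 2.8038
prox(-6.7679) = sign(-6.7679)*max(|-6.7679| - 2.39, 0) = -4.3779
prox(-5.0336) = sign(-5.0336)*max(|-5.0336| - 2.39, 0) = -2.6436
prox(x) = [-0.617, 2.8038, -4.3779, -2.6436]
||prox(x)||_1 = 0.617 + 2.8038 + 4.3779 + 2.6436 = 10.4423


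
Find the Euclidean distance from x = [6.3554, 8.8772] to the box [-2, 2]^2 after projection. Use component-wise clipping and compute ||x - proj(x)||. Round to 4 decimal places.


Project each component onto [-2, 2].
clip(6.3554) = 2.0, clip(8.8772) = 2.0
Projection = [2.0, 2.0]
Squared diffs: [18.9695, 47.2959]
Distance = sqrt(66.2654) = 8.1404


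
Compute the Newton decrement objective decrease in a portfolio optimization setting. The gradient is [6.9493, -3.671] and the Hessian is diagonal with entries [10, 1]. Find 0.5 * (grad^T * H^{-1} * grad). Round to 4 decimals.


Step 1: H is diagonal, so H^(-1) * g = [0.6949, -3.671].
Step 2: g^T H^(-1) g = sum_i g_i^2 / H_ii
  = (6.9493)^2/10 + (-3.671)^2/1
  = 4.8293 + 13.4762 = 18.3055
Step 3: Objective decrease = 0.5 * g^T H^(-1) g = 9.1528
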